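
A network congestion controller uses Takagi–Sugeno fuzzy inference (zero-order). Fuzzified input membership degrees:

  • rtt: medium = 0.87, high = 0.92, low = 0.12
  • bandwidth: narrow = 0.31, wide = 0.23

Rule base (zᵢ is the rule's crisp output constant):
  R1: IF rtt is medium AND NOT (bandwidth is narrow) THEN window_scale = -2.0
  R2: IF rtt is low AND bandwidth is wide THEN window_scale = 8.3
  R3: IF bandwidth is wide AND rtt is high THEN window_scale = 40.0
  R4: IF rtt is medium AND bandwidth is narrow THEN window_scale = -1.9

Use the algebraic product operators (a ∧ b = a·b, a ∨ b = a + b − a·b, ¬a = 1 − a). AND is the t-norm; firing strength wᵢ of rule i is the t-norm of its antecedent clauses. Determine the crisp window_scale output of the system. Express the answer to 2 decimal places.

R1 (z=-2.0): medium=0.87, ¬narrow=1−0.31=0.69; AND[a·b] → w = 0.6003
R2 (z=8.3): low=0.12, wide=0.23; AND[a·b] → w = 0.0276
R3 (z=40.0): wide=0.23, high=0.92; AND[a·b] → w = 0.2116
R4 (z=-1.9): medium=0.87, narrow=0.31; AND[a·b] → w = 0.2697
Weighted average = (0.6003·-2.0 + 0.0276·8.3 + 0.2116·40.0 + 0.2697·-1.9) / (0.6003 + 0.0276 + 0.2116 + 0.2697)
  = 6.9801 / 1.1092 = 6.29

6.29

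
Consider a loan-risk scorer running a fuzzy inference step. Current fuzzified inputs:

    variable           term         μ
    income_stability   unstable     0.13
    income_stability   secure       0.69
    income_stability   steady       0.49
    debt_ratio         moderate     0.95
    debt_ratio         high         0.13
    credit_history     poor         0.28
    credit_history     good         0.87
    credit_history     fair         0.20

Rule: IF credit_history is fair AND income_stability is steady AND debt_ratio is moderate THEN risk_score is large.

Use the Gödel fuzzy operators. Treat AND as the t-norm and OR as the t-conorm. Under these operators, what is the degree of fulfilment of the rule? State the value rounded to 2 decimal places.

0.20

firing strength: fair=0.20, steady=0.49, moderate=0.95; AND[min(a, b)] → w = 0.20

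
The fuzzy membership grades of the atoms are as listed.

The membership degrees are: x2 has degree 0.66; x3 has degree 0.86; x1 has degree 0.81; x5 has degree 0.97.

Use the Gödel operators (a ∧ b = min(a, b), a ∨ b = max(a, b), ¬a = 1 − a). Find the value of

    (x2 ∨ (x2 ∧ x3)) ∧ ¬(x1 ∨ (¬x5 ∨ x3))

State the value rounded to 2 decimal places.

x2 ∧ x3 = min(a, b) on (0.66, 0.86) = 0.66
x2 ∨ (x2 ∧ x3) = max(a, b) on (0.66, 0.66) = 0.66
¬x5 = 1 − 0.97 = 0.03
¬x5 ∨ x3 = max(a, b) on (0.03, 0.86) = 0.86
x1 ∨ (¬x5 ∨ x3) = max(a, b) on (0.81, 0.86) = 0.86
¬(x1 ∨ (¬x5 ∨ x3)) = 1 − 0.86 = 0.14
(x2 ∨ (x2 ∧ x3)) ∧ ¬(x1 ∨ (¬x5 ∨ x3)) = min(a, b) on (0.66, 0.14) = 0.14

0.14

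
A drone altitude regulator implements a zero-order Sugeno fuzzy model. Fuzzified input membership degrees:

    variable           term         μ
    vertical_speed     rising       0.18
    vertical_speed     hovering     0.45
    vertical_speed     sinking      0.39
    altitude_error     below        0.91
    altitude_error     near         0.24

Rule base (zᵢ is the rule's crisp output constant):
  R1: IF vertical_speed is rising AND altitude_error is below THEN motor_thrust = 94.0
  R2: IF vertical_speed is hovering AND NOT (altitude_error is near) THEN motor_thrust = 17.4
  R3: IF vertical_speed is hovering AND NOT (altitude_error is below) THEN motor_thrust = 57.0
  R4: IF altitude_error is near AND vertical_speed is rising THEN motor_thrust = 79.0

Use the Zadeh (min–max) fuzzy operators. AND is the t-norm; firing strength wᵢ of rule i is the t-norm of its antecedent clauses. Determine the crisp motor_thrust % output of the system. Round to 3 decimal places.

R1 (z=94.0): rising=0.18, below=0.91; AND[min(a, b)] → w = 0.18
R2 (z=17.4): hovering=0.45, ¬near=1−0.24=0.76; AND[min(a, b)] → w = 0.45
R3 (z=57.0): hovering=0.45, ¬below=1−0.91=0.09; AND[min(a, b)] → w = 0.09
R4 (z=79.0): near=0.24, rising=0.18; AND[min(a, b)] → w = 0.18
Weighted average = (0.18·94.0 + 0.45·17.4 + 0.09·57.0 + 0.18·79.0) / (0.18 + 0.45 + 0.09 + 0.18)
  = 44.1000 / 0.9000 = 49.000

49.000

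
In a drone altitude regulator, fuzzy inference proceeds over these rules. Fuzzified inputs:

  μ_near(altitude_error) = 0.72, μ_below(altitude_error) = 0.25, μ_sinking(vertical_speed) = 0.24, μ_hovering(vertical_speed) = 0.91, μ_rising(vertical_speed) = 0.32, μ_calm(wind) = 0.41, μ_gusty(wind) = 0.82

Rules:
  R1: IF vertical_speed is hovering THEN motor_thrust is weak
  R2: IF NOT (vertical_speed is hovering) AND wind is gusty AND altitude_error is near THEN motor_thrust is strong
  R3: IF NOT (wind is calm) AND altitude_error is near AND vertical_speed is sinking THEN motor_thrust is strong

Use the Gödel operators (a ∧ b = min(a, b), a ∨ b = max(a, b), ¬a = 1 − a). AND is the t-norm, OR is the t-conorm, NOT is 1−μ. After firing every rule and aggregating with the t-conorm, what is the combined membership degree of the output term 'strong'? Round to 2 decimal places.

0.24

R1: hovering=0.91 → w = 0.91
R2: ¬hovering=1−0.91=0.09, gusty=0.82, near=0.72; AND[min(a, b)] → w = 0.09
R3: ¬calm=1−0.41=0.59, near=0.72, sinking=0.24; AND[min(a, b)] → w = 0.24
Rules with consequent 'strong': {R2, R3} → strengths 0.09, 0.24
Aggregate via t-conorm [max(a, b)]: 0.24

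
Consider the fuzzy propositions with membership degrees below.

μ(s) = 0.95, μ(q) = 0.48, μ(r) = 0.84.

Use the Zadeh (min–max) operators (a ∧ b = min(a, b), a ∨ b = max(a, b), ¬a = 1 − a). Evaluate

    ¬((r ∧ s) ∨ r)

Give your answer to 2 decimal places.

r ∧ s = min(a, b) on (0.84, 0.95) = 0.84
(r ∧ s) ∨ r = max(a, b) on (0.84, 0.84) = 0.84
¬((r ∧ s) ∨ r) = 1 − 0.84 = 0.16

0.16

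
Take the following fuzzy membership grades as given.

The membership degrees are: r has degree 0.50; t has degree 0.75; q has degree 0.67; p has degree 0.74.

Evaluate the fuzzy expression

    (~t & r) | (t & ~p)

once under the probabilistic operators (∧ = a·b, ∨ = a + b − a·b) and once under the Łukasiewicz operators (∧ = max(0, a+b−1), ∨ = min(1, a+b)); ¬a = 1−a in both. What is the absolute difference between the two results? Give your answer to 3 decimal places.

Under probabilistic:
  ~t = 1 − 0.7500 = 0.2500
  ~t & r = a·b on (0.2500, 0.5000) = 0.1250
  ~p = 1 − 0.7400 = 0.2600
  t & ~p = a·b on (0.7500, 0.2600) = 0.1950
  (~t & r) | (t & ~p) = a + b − a·b on (0.1250, 0.1950) = 0.2956
  → value = 0.2956
Under Łukasiewicz:
  ~t = 1 − 0.75 = 0.25
  ~t & r = max(0, a+b−1) on (0.25, 0.50) = 0.00
  ~p = 1 − 0.74 = 0.26
  t & ~p = max(0, a+b−1) on (0.75, 0.26) = 0.01
  (~t & r) | (t & ~p) = min(1, a+b) on (0.00, 0.01) = 0.01
  → value = 0.0100
|0.2956 − 0.0100| = 0.286

0.286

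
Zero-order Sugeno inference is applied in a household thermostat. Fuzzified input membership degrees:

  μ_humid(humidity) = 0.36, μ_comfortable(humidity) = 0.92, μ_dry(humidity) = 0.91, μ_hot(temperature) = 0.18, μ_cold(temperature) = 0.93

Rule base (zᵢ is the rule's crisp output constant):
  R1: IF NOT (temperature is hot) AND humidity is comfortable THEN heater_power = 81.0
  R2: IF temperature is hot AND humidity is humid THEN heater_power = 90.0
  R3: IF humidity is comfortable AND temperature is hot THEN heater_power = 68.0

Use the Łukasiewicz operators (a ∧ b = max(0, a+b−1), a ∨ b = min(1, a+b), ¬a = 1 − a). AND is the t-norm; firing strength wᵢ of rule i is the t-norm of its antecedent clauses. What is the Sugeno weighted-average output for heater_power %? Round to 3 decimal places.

79.452

R1 (z=81.0): ¬hot=1−0.18=0.82, comfortable=0.92; AND[max(0, a+b−1)] → w = 0.74
R2 (z=90.0): hot=0.18, humid=0.36; AND[max(0, a+b−1)] → w = 0.00
R3 (z=68.0): comfortable=0.92, hot=0.18; AND[max(0, a+b−1)] → w = 0.10
Weighted average = (0.74·81.0 + 0.00·90.0 + 0.10·68.0) / (0.74 + 0.00 + 0.10)
  = 66.7400 / 0.8400 = 79.452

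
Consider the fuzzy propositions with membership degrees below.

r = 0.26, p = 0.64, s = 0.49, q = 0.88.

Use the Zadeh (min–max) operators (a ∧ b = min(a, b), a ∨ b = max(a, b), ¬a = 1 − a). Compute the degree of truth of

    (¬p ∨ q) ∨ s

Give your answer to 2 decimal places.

0.88

¬p = 1 − 0.64 = 0.36
¬p ∨ q = max(a, b) on (0.36, 0.88) = 0.88
(¬p ∨ q) ∨ s = max(a, b) on (0.88, 0.49) = 0.88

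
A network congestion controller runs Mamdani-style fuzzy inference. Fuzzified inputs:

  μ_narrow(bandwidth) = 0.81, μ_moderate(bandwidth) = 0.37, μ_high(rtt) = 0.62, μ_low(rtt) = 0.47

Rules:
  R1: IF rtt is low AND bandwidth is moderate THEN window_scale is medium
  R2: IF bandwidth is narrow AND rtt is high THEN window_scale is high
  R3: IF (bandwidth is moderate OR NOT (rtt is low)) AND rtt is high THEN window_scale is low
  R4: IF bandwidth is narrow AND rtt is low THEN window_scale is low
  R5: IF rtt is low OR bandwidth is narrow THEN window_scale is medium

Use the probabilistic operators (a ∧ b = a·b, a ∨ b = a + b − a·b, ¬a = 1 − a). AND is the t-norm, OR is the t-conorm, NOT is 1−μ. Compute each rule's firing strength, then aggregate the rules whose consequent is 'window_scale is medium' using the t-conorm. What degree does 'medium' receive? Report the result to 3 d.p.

R1: low=0.47, moderate=0.37; AND[a·b] → w = 0.1739
R2: narrow=0.81, high=0.62; AND[a·b] → w = 0.5022
R3: (moderate=0.37 OR ¬low=1−0.47=0.53) = 0.7039; AND[a·b] with high=0.62 → w = 0.4364
R4: narrow=0.81, low=0.47; AND[a·b] → w = 0.3807
R5: low=0.47, narrow=0.81; OR[a + b − a·b] → w = 0.8993
Rules with consequent 'medium': {R1, R5} → strengths 0.1739, 0.8993
Aggregate via t-conorm [a + b − a·b]: 0.9168

0.917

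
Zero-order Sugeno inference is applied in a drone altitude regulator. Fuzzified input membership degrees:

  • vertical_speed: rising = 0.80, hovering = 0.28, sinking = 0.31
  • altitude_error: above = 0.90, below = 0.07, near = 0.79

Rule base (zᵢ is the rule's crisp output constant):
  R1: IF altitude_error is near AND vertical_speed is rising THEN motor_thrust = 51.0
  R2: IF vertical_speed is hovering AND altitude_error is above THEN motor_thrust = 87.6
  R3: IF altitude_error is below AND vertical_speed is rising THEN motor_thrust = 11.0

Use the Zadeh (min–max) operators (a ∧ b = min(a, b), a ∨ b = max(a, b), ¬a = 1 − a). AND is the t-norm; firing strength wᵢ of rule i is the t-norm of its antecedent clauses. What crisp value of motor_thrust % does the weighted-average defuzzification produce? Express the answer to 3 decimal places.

57.533

R1 (z=51.0): near=0.79, rising=0.80; AND[min(a, b)] → w = 0.79
R2 (z=87.6): hovering=0.28, above=0.90; AND[min(a, b)] → w = 0.28
R3 (z=11.0): below=0.07, rising=0.80; AND[min(a, b)] → w = 0.07
Weighted average = (0.79·51.0 + 0.28·87.6 + 0.07·11.0) / (0.79 + 0.28 + 0.07)
  = 65.5880 / 1.1400 = 57.533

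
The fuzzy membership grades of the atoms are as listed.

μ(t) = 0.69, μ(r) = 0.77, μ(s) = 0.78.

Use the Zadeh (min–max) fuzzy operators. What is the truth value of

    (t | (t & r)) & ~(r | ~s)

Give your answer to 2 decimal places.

0.23

t & r = min(a, b) on (0.69, 0.77) = 0.69
t | (t & r) = max(a, b) on (0.69, 0.69) = 0.69
~s = 1 − 0.78 = 0.22
r | ~s = max(a, b) on (0.77, 0.22) = 0.77
~(r | ~s) = 1 − 0.77 = 0.23
(t | (t & r)) & ~(r | ~s) = min(a, b) on (0.69, 0.23) = 0.23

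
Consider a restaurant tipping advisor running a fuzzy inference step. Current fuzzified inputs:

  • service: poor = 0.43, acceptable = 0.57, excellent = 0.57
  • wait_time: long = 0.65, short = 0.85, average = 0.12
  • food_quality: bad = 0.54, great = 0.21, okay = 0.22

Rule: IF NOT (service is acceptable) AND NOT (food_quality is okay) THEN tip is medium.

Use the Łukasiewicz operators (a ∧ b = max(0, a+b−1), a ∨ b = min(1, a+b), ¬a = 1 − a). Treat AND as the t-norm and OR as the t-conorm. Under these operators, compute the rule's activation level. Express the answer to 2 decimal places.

firing strength: ¬acceptable=1−0.57=0.43, ¬okay=1−0.22=0.78; AND[max(0, a+b−1)] → w = 0.21

0.21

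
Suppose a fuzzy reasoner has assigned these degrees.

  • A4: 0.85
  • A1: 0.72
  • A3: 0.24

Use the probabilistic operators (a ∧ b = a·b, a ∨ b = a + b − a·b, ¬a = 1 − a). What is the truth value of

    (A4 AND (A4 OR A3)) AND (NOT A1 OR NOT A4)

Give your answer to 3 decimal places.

0.292

A4 OR A3 = a + b − a·b on (0.8500, 0.2400) = 0.8860
A4 AND (A4 OR A3) = a·b on (0.8500, 0.8860) = 0.7531
NOT A1 = 1 − 0.7200 = 0.2800
NOT A4 = 1 − 0.8500 = 0.1500
NOT A1 OR NOT A4 = a + b − a·b on (0.2800, 0.1500) = 0.3880
(A4 AND (A4 OR A3)) AND (NOT A1 OR NOT A4) = a·b on (0.7531, 0.3880) = 0.2922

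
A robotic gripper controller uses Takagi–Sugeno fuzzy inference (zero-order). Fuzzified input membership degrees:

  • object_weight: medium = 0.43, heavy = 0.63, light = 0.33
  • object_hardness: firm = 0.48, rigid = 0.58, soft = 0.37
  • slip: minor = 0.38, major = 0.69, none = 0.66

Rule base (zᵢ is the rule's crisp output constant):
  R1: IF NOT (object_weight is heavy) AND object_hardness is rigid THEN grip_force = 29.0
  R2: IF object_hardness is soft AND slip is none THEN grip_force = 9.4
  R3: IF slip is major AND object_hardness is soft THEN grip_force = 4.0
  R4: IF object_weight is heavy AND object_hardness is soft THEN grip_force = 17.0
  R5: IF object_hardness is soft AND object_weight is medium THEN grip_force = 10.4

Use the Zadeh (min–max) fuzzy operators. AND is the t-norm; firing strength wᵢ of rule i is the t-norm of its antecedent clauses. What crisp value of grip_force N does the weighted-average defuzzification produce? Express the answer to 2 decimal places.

13.96

R1 (z=29.0): ¬heavy=1−0.63=0.37, rigid=0.58; AND[min(a, b)] → w = 0.37
R2 (z=9.4): soft=0.37, none=0.66; AND[min(a, b)] → w = 0.37
R3 (z=4.0): major=0.69, soft=0.37; AND[min(a, b)] → w = 0.37
R4 (z=17.0): heavy=0.63, soft=0.37; AND[min(a, b)] → w = 0.37
R5 (z=10.4): soft=0.37, medium=0.43; AND[min(a, b)] → w = 0.37
Weighted average = (0.37·29.0 + 0.37·9.4 + 0.37·4.0 + 0.37·17.0 + 0.37·10.4) / (0.37 + 0.37 + 0.37 + 0.37 + 0.37)
  = 25.8260 / 1.8500 = 13.96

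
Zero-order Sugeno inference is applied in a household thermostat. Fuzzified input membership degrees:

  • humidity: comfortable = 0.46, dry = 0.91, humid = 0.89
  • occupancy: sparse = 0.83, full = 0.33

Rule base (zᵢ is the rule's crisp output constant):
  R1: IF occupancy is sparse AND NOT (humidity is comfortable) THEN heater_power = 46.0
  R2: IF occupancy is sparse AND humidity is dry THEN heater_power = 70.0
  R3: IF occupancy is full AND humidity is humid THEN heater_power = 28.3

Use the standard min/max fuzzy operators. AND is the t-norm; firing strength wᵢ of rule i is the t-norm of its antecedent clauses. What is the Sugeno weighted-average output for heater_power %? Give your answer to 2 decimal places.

R1 (z=46.0): sparse=0.83, ¬comfortable=1−0.46=0.54; AND[min(a, b)] → w = 0.54
R2 (z=70.0): sparse=0.83, dry=0.91; AND[min(a, b)] → w = 0.83
R3 (z=28.3): full=0.33, humid=0.89; AND[min(a, b)] → w = 0.33
Weighted average = (0.54·46.0 + 0.83·70.0 + 0.33·28.3) / (0.54 + 0.83 + 0.33)
  = 92.2790 / 1.7000 = 54.28

54.28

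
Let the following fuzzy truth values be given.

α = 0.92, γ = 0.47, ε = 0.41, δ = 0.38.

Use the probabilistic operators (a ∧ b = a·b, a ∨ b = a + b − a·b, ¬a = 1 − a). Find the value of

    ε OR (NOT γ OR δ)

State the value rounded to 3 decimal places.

NOT γ = 1 − 0.4700 = 0.5300
NOT γ OR δ = a + b − a·b on (0.5300, 0.3800) = 0.7086
ε OR (NOT γ OR δ) = a + b − a·b on (0.4100, 0.7086) = 0.8281

0.828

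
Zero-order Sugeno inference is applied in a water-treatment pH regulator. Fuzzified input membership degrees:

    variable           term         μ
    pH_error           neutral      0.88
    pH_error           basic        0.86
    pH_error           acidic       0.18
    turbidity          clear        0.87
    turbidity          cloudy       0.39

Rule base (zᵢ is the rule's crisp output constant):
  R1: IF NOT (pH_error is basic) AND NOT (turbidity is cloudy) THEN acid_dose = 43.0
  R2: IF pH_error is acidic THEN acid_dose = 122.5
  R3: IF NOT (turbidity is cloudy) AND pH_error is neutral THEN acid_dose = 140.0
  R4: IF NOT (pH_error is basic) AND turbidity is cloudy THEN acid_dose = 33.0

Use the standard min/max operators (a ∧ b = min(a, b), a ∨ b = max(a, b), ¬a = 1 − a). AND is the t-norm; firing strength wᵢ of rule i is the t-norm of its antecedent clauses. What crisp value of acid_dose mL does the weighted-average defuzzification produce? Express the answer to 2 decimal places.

R1 (z=43.0): ¬basic=1−0.86=0.14, ¬cloudy=1−0.39=0.61; AND[min(a, b)] → w = 0.14
R2 (z=122.5): acidic=0.18 → w = 0.18
R3 (z=140.0): ¬cloudy=1−0.39=0.61, neutral=0.88; AND[min(a, b)] → w = 0.61
R4 (z=33.0): ¬basic=1−0.86=0.14, cloudy=0.39; AND[min(a, b)] → w = 0.14
Weighted average = (0.14·43.0 + 0.18·122.5 + 0.61·140.0 + 0.14·33.0) / (0.14 + 0.18 + 0.61 + 0.14)
  = 118.0900 / 1.0700 = 110.36

110.36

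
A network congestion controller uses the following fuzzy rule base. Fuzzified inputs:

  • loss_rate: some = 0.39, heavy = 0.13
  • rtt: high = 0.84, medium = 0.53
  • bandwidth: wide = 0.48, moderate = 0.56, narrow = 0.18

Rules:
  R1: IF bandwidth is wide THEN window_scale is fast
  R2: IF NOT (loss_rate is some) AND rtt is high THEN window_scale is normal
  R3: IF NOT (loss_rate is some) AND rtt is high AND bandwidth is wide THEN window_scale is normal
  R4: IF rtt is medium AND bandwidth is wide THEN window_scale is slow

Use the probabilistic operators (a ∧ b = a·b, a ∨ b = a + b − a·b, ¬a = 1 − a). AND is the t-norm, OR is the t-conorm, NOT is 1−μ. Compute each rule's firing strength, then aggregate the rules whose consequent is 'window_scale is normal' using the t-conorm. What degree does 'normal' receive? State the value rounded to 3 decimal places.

0.632

R1: wide=0.48 → w = 0.4800
R2: ¬some=1−0.39=0.61, high=0.84; AND[a·b] → w = 0.5124
R3: ¬some=1−0.39=0.61, high=0.84, wide=0.48; AND[a·b] → w = 0.2460
R4: medium=0.53, wide=0.48; AND[a·b] → w = 0.2544
Rules with consequent 'normal': {R2, R3} → strengths 0.5124, 0.2460
Aggregate via t-conorm [a + b − a·b]: 0.6323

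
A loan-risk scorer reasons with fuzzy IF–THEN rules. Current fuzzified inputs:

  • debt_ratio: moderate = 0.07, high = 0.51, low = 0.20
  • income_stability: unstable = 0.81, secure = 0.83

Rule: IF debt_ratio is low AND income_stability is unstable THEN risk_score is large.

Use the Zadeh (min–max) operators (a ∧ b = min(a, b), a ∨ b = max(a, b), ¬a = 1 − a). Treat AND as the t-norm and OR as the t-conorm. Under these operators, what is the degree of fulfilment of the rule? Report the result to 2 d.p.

firing strength: low=0.20, unstable=0.81; AND[min(a, b)] → w = 0.20

0.20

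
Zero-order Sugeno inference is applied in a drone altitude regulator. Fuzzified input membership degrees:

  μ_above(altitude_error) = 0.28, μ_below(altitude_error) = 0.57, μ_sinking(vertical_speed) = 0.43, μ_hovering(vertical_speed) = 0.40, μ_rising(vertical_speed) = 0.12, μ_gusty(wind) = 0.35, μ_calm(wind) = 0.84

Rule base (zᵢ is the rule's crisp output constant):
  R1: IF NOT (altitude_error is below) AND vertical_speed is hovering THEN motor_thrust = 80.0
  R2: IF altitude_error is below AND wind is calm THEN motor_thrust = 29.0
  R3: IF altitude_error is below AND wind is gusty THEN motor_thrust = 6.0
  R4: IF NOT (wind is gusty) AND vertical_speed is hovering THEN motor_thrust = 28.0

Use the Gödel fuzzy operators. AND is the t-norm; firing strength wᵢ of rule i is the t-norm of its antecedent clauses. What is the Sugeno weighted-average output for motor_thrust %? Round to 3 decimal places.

35.948

R1 (z=80.0): ¬below=1−0.57=0.43, hovering=0.40; AND[min(a, b)] → w = 0.40
R2 (z=29.0): below=0.57, calm=0.84; AND[min(a, b)] → w = 0.57
R3 (z=6.0): below=0.57, gusty=0.35; AND[min(a, b)] → w = 0.35
R4 (z=28.0): ¬gusty=1−0.35=0.65, hovering=0.40; AND[min(a, b)] → w = 0.40
Weighted average = (0.40·80.0 + 0.57·29.0 + 0.35·6.0 + 0.40·28.0) / (0.40 + 0.57 + 0.35 + 0.40)
  = 61.8300 / 1.7200 = 35.948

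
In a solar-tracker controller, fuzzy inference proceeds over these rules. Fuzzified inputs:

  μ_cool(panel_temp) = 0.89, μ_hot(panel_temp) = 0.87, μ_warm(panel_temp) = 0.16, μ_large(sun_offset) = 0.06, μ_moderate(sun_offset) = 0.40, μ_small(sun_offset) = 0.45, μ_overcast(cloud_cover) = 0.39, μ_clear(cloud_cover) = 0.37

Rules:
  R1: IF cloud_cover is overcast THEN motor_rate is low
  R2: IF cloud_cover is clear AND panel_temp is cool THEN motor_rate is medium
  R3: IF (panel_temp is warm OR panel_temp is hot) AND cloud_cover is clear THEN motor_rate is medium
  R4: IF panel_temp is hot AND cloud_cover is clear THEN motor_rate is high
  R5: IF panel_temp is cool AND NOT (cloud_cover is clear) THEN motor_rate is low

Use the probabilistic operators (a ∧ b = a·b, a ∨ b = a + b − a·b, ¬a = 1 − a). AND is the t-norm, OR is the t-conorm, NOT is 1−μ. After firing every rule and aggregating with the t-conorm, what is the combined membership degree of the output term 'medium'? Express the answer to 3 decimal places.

0.550

R1: overcast=0.39 → w = 0.3900
R2: clear=0.37, cool=0.89; AND[a·b] → w = 0.3293
R3: (warm=0.16 OR hot=0.87) = 0.8908; AND[a·b] with clear=0.37 → w = 0.3296
R4: hot=0.87, clear=0.37; AND[a·b] → w = 0.3219
R5: cool=0.89, ¬clear=1−0.37=0.63; AND[a·b] → w = 0.5607
Rules with consequent 'medium': {R2, R3} → strengths 0.3293, 0.3296
Aggregate via t-conorm [a + b − a·b]: 0.5504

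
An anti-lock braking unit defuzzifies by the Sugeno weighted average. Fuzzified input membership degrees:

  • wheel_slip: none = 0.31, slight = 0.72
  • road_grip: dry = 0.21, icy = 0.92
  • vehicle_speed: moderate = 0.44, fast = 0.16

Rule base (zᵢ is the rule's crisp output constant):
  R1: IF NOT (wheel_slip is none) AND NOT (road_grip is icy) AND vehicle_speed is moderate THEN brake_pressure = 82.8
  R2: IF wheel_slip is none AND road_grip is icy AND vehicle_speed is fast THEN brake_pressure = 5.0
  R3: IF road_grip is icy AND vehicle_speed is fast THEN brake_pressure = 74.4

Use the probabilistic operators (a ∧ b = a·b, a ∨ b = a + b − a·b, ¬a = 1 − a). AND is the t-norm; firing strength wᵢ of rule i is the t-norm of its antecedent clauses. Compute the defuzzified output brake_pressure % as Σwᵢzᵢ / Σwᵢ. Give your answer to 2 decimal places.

R1 (z=82.8): ¬none=1−0.31=0.69, ¬icy=1−0.92=0.08, moderate=0.44; AND[a·b] → w = 0.0243
R2 (z=5.0): none=0.31, icy=0.92, fast=0.16; AND[a·b] → w = 0.0456
R3 (z=74.4): icy=0.92, fast=0.16; AND[a·b] → w = 0.1472
Weighted average = (0.0243·82.8 + 0.0456·5.0 + 0.1472·74.4) / (0.0243 + 0.0456 + 0.1472)
  = 13.1909 / 0.2171 = 60.75

60.75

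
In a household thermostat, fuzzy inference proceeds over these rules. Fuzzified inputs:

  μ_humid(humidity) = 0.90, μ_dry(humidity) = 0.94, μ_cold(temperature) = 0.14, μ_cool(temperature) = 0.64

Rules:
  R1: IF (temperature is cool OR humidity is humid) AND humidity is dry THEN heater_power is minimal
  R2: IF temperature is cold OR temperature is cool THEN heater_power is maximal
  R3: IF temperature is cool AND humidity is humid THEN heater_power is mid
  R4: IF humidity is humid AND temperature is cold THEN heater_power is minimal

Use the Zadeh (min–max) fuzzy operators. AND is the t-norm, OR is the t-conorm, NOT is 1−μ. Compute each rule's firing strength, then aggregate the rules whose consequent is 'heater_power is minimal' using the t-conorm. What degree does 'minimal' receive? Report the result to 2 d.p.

R1: (cool=0.64 OR humid=0.90) = 0.90; AND[min(a, b)] with dry=0.94 → w = 0.90
R2: cold=0.14, cool=0.64; OR[max(a, b)] → w = 0.64
R3: cool=0.64, humid=0.90; AND[min(a, b)] → w = 0.64
R4: humid=0.90, cold=0.14; AND[min(a, b)] → w = 0.14
Rules with consequent 'minimal': {R1, R4} → strengths 0.90, 0.14
Aggregate via t-conorm [max(a, b)]: 0.90

0.90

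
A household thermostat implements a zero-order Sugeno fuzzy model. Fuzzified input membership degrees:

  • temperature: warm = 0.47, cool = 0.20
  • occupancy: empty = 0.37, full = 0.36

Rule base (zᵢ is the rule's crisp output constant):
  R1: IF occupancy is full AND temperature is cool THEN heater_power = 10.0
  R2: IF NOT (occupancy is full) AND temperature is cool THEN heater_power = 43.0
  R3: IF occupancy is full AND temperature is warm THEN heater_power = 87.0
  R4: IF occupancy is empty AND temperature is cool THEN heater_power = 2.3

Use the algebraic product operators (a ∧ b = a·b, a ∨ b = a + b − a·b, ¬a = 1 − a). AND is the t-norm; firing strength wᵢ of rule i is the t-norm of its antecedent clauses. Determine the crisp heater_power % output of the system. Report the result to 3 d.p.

47.641

R1 (z=10.0): full=0.36, cool=0.20; AND[a·b] → w = 0.0720
R2 (z=43.0): ¬full=1−0.36=0.64, cool=0.20; AND[a·b] → w = 0.1280
R3 (z=87.0): full=0.36, warm=0.47; AND[a·b] → w = 0.1692
R4 (z=2.3): empty=0.37, cool=0.20; AND[a·b] → w = 0.0740
Weighted average = (0.0720·10.0 + 0.1280·43.0 + 0.1692·87.0 + 0.0740·2.3) / (0.0720 + 0.1280 + 0.1692 + 0.0740)
  = 21.1146 / 0.4432 = 47.641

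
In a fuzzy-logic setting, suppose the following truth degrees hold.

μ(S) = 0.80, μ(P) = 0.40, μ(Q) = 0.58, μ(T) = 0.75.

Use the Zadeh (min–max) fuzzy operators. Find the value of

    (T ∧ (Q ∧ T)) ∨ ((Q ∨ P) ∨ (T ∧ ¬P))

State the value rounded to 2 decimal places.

Q ∧ T = min(a, b) on (0.58, 0.75) = 0.58
T ∧ (Q ∧ T) = min(a, b) on (0.75, 0.58) = 0.58
Q ∨ P = max(a, b) on (0.58, 0.40) = 0.58
¬P = 1 − 0.40 = 0.60
T ∧ ¬P = min(a, b) on (0.75, 0.60) = 0.60
(Q ∨ P) ∨ (T ∧ ¬P) = max(a, b) on (0.58, 0.60) = 0.60
(T ∧ (Q ∧ T)) ∨ ((Q ∨ P) ∨ (T ∧ ¬P)) = max(a, b) on (0.58, 0.60) = 0.60

0.60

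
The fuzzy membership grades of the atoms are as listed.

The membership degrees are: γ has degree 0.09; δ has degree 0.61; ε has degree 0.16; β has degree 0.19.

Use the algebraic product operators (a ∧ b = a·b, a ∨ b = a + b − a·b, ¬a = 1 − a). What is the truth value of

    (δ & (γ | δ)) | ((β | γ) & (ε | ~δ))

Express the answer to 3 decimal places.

0.471

γ | δ = a + b − a·b on (0.0900, 0.6100) = 0.6451
δ & (γ | δ) = a·b on (0.6100, 0.6451) = 0.3935
β | γ = a + b − a·b on (0.1900, 0.0900) = 0.2629
~δ = 1 − 0.6100 = 0.3900
ε | ~δ = a + b − a·b on (0.1600, 0.3900) = 0.4876
(β | γ) & (ε | ~δ) = a·b on (0.2629, 0.4876) = 0.1282
(δ & (γ | δ)) | ((β | γ) & (ε | ~δ)) = a + b − a·b on (0.3935, 0.1282) = 0.4713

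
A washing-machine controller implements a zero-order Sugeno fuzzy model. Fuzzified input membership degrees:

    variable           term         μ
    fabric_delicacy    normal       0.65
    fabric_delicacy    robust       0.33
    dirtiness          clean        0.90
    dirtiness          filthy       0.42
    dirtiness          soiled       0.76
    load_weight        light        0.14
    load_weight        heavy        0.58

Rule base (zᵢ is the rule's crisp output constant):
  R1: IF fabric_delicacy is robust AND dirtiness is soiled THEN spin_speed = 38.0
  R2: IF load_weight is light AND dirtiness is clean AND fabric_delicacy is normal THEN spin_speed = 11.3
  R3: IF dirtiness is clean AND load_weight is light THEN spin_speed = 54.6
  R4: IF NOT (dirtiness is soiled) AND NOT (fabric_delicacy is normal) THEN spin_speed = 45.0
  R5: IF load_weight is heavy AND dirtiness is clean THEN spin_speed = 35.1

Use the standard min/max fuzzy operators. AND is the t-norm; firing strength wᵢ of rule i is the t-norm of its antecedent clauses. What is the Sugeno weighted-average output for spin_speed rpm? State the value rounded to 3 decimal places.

R1 (z=38.0): robust=0.33, soiled=0.76; AND[min(a, b)] → w = 0.33
R2 (z=11.3): light=0.14, clean=0.90, normal=0.65; AND[min(a, b)] → w = 0.14
R3 (z=54.6): clean=0.90, light=0.14; AND[min(a, b)] → w = 0.14
R4 (z=45.0): ¬soiled=1−0.76=0.24, ¬normal=1−0.65=0.35; AND[min(a, b)] → w = 0.24
R5 (z=35.1): heavy=0.58, clean=0.90; AND[min(a, b)] → w = 0.58
Weighted average = (0.33·38.0 + 0.14·11.3 + 0.14·54.6 + 0.24·45.0 + 0.58·35.1) / (0.33 + 0.14 + 0.14 + 0.24 + 0.58)
  = 52.9240 / 1.4300 = 37.010

37.010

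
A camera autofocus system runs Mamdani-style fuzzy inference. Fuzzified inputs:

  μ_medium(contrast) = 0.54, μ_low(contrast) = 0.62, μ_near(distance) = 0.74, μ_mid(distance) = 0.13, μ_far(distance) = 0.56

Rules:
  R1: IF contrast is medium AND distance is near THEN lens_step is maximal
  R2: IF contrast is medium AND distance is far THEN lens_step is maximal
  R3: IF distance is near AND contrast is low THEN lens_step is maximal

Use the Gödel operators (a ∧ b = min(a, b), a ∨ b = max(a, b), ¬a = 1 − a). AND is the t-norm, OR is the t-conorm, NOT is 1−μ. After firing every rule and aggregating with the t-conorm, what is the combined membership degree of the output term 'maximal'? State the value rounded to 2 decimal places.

0.62

R1: medium=0.54, near=0.74; AND[min(a, b)] → w = 0.54
R2: medium=0.54, far=0.56; AND[min(a, b)] → w = 0.54
R3: near=0.74, low=0.62; AND[min(a, b)] → w = 0.62
Rules with consequent 'maximal': {R1, R2, R3} → strengths 0.54, 0.54, 0.62
Aggregate via t-conorm [max(a, b)]: 0.62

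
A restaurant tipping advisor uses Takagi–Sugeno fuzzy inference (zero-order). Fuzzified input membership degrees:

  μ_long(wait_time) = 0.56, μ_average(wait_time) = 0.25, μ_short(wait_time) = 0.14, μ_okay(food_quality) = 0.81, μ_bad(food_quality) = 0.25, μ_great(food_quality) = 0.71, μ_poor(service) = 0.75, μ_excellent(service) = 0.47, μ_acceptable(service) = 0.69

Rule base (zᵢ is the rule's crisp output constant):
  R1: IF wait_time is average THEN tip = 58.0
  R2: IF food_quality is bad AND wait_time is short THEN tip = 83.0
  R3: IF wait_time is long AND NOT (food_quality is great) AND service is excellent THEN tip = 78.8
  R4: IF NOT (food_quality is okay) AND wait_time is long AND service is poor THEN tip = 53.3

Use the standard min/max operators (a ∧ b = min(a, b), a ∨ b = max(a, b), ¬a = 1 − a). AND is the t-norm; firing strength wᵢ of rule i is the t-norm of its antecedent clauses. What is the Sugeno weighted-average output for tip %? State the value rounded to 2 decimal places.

R1 (z=58.0): average=0.25 → w = 0.25
R2 (z=83.0): bad=0.25, short=0.14; AND[min(a, b)] → w = 0.14
R3 (z=78.8): long=0.56, ¬great=1−0.71=0.29, excellent=0.47; AND[min(a, b)] → w = 0.29
R4 (z=53.3): ¬okay=1−0.81=0.19, long=0.56, poor=0.75; AND[min(a, b)] → w = 0.19
Weighted average = (0.25·58.0 + 0.14·83.0 + 0.29·78.8 + 0.19·53.3) / (0.25 + 0.14 + 0.29 + 0.19)
  = 59.0990 / 0.8700 = 67.93

67.93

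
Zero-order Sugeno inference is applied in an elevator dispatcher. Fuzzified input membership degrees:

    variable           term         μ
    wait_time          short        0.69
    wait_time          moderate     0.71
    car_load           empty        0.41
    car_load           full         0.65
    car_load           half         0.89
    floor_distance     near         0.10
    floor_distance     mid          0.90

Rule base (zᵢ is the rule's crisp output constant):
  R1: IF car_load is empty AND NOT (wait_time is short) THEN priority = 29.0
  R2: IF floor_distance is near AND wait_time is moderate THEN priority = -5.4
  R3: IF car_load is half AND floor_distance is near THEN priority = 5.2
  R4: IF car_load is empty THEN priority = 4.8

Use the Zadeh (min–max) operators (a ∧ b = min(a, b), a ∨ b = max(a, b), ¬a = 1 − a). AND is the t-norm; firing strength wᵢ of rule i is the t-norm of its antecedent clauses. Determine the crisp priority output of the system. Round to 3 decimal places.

R1 (z=29.0): empty=0.41, ¬short=1−0.69=0.31; AND[min(a, b)] → w = 0.31
R2 (z=-5.4): near=0.10, moderate=0.71; AND[min(a, b)] → w = 0.10
R3 (z=5.2): half=0.89, near=0.10; AND[min(a, b)] → w = 0.10
R4 (z=4.8): empty=0.41 → w = 0.41
Weighted average = (0.31·29.0 + 0.10·-5.4 + 0.10·5.2 + 0.41·4.8) / (0.31 + 0.10 + 0.10 + 0.41)
  = 10.9380 / 0.9200 = 11.889

11.889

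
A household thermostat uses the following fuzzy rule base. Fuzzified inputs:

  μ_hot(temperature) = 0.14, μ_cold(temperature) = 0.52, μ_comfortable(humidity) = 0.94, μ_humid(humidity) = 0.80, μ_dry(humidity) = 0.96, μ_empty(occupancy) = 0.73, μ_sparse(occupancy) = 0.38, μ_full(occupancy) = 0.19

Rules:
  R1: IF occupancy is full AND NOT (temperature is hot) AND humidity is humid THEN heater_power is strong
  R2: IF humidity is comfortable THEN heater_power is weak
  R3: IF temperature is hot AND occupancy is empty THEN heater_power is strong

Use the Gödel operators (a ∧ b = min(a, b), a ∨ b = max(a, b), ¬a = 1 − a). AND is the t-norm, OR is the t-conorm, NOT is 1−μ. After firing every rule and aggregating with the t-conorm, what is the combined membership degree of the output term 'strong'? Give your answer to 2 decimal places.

0.19

R1: full=0.19, ¬hot=1−0.14=0.86, humid=0.80; AND[min(a, b)] → w = 0.19
R2: comfortable=0.94 → w = 0.94
R3: hot=0.14, empty=0.73; AND[min(a, b)] → w = 0.14
Rules with consequent 'strong': {R1, R3} → strengths 0.19, 0.14
Aggregate via t-conorm [max(a, b)]: 0.19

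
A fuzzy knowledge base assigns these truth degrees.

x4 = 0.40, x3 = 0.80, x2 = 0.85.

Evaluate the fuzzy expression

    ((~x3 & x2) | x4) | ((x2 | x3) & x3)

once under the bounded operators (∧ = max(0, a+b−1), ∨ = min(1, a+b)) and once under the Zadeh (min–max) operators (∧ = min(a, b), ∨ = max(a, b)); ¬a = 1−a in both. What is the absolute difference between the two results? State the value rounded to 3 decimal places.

0.200

Under bounded:
  ~x3 = 1 − 0.80 = 0.20
  ~x3 & x2 = max(0, a+b−1) on (0.20, 0.85) = 0.05
  (~x3 & x2) | x4 = min(1, a+b) on (0.05, 0.40) = 0.45
  x2 | x3 = min(1, a+b) on (0.85, 0.80) = 1.00
  (x2 | x3) & x3 = max(0, a+b−1) on (1.00, 0.80) = 0.80
  ((~x3 & x2) | x4) | ((x2 | x3) & x3) = min(1, a+b) on (0.45, 0.80) = 1.00
  → value = 1.0000
Under Zadeh (min–max):
  ~x3 = 1 − 0.80 = 0.20
  ~x3 & x2 = min(a, b) on (0.20, 0.85) = 0.20
  (~x3 & x2) | x4 = max(a, b) on (0.20, 0.40) = 0.40
  x2 | x3 = max(a, b) on (0.85, 0.80) = 0.85
  (x2 | x3) & x3 = min(a, b) on (0.85, 0.80) = 0.80
  ((~x3 & x2) | x4) | ((x2 | x3) & x3) = max(a, b) on (0.40, 0.80) = 0.80
  → value = 0.8000
|1.0000 − 0.8000| = 0.200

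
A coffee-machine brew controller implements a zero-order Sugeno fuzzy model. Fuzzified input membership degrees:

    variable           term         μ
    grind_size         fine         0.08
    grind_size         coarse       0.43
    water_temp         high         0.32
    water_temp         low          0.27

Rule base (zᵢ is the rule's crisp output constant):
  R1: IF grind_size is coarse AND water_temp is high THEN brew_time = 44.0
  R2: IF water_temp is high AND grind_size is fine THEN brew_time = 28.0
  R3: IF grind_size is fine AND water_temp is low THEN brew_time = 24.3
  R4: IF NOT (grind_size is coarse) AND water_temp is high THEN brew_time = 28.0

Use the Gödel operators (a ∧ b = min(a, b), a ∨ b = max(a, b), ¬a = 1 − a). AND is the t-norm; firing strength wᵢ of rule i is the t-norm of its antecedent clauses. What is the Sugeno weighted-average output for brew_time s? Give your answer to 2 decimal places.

R1 (z=44.0): coarse=0.43, high=0.32; AND[min(a, b)] → w = 0.32
R2 (z=28.0): high=0.32, fine=0.08; AND[min(a, b)] → w = 0.08
R3 (z=24.3): fine=0.08, low=0.27; AND[min(a, b)] → w = 0.08
R4 (z=28.0): ¬coarse=1−0.43=0.57, high=0.32; AND[min(a, b)] → w = 0.32
Weighted average = (0.32·44.0 + 0.08·28.0 + 0.08·24.3 + 0.32·28.0) / (0.32 + 0.08 + 0.08 + 0.32)
  = 27.2240 / 0.8000 = 34.03

34.03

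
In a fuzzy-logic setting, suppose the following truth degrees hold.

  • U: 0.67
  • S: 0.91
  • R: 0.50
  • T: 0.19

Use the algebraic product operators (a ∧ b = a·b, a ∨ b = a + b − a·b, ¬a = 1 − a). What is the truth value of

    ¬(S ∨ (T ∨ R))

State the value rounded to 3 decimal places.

T ∨ R = a + b − a·b on (0.1900, 0.5000) = 0.5950
S ∨ (T ∨ R) = a + b − a·b on (0.9100, 0.5950) = 0.9635
¬(S ∨ (T ∨ R)) = 1 − 0.9635 = 0.0365

0.036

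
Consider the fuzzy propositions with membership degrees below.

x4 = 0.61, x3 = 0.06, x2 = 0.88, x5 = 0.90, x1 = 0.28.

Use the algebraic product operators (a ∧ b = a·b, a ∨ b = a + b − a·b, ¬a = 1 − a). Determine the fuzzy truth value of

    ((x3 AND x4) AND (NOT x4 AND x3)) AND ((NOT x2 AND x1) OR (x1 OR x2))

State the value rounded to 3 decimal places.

0.001

x3 AND x4 = a·b on (0.0600, 0.6100) = 0.0366
NOT x4 = 1 − 0.6100 = 0.3900
NOT x4 AND x3 = a·b on (0.3900, 0.0600) = 0.0234
(x3 AND x4) AND (NOT x4 AND x3) = a·b on (0.0366, 0.0234) = 0.0009
NOT x2 = 1 − 0.8800 = 0.1200
NOT x2 AND x1 = a·b on (0.1200, 0.2800) = 0.0336
x1 OR x2 = a + b − a·b on (0.2800, 0.8800) = 0.9136
(NOT x2 AND x1) OR (x1 OR x2) = a + b − a·b on (0.0336, 0.9136) = 0.9165
((x3 AND x4) AND (NOT x4 AND x3)) AND ((NOT x2 AND x1) OR (x1 OR x2)) = a·b on (0.0009, 0.9165) = 0.0008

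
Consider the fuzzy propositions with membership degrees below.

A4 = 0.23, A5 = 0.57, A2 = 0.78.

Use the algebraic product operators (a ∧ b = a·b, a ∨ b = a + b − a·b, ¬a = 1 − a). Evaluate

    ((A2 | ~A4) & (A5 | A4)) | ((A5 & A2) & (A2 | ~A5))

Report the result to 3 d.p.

0.777

~A4 = 1 − 0.2300 = 0.7700
A2 | ~A4 = a + b − a·b on (0.7800, 0.7700) = 0.9494
A5 | A4 = a + b − a·b on (0.5700, 0.2300) = 0.6689
(A2 | ~A4) & (A5 | A4) = a·b on (0.9494, 0.6689) = 0.6351
A5 & A2 = a·b on (0.5700, 0.7800) = 0.4446
~A5 = 1 − 0.5700 = 0.4300
A2 | ~A5 = a + b − a·b on (0.7800, 0.4300) = 0.8746
(A5 & A2) & (A2 | ~A5) = a·b on (0.4446, 0.8746) = 0.3888
((A2 | ~A4) & (A5 | A4)) | ((A5 & A2) & (A2 | ~A5)) = a + b − a·b on (0.6351, 0.3888) = 0.7770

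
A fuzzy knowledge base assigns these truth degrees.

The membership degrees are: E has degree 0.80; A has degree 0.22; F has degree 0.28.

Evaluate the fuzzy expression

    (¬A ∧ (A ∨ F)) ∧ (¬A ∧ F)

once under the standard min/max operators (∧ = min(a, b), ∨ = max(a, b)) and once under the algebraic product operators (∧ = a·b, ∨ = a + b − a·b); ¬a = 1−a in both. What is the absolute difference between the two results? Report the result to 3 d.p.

Under standard min/max:
  ¬A = 1 − 0.22 = 0.78
  A ∨ F = max(a, b) on (0.22, 0.28) = 0.28
  ¬A ∧ (A ∨ F) = min(a, b) on (0.78, 0.28) = 0.28
  ¬A = 1 − 0.22 = 0.78
  ¬A ∧ F = min(a, b) on (0.78, 0.28) = 0.28
  (¬A ∧ (A ∨ F)) ∧ (¬A ∧ F) = min(a, b) on (0.28, 0.28) = 0.28
  → value = 0.2800
Under algebraic product:
  ¬A = 1 − 0.2200 = 0.7800
  A ∨ F = a + b − a·b on (0.2200, 0.2800) = 0.4384
  ¬A ∧ (A ∨ F) = a·b on (0.7800, 0.4384) = 0.3420
  ¬A = 1 − 0.2200 = 0.7800
  ¬A ∧ F = a·b on (0.7800, 0.2800) = 0.2184
  (¬A ∧ (A ∨ F)) ∧ (¬A ∧ F) = a·b on (0.3420, 0.2184) = 0.0747
  → value = 0.0747
|0.2800 − 0.0747| = 0.205

0.205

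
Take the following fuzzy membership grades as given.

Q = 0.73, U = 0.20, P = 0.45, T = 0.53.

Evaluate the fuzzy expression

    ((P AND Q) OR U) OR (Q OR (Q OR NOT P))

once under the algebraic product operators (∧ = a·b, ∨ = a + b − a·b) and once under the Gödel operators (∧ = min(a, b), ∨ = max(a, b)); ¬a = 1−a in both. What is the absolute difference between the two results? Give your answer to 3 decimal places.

Under algebraic product:
  P AND Q = a·b on (0.4500, 0.7300) = 0.3285
  (P AND Q) OR U = a + b − a·b on (0.3285, 0.2000) = 0.4628
  NOT P = 1 − 0.4500 = 0.5500
  Q OR NOT P = a + b − a·b on (0.7300, 0.5500) = 0.8785
  Q OR (Q OR NOT P) = a + b − a·b on (0.7300, 0.8785) = 0.9672
  ((P AND Q) OR U) OR (Q OR (Q OR NOT P)) = a + b − a·b on (0.4628, 0.9672) = 0.9824
  → value = 0.9824
Under Gödel:
  P AND Q = min(a, b) on (0.45, 0.73) = 0.45
  (P AND Q) OR U = max(a, b) on (0.45, 0.20) = 0.45
  NOT P = 1 − 0.45 = 0.55
  Q OR NOT P = max(a, b) on (0.73, 0.55) = 0.73
  Q OR (Q OR NOT P) = max(a, b) on (0.73, 0.73) = 0.73
  ((P AND Q) OR U) OR (Q OR (Q OR NOT P)) = max(a, b) on (0.45, 0.73) = 0.73
  → value = 0.7300
|0.9824 − 0.7300| = 0.252

0.252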